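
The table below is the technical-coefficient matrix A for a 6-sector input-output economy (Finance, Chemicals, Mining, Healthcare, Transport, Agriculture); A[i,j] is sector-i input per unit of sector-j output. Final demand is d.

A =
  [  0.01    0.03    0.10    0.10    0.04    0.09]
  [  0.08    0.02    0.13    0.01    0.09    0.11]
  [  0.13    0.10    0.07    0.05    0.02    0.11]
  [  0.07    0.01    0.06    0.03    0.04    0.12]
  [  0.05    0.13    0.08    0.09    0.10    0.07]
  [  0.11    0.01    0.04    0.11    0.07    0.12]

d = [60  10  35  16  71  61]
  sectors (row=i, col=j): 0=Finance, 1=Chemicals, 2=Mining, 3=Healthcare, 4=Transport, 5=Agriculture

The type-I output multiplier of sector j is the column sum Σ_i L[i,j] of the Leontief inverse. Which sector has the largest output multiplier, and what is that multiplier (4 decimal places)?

Agriculture (2.1018)

Form M = I − A:
  [  0.99   -0.03   -0.10   -0.10   -0.04   -0.09]
  [ -0.08    0.98   -0.13   -0.01   -0.09   -0.11]
  [ -0.13   -0.10    0.93   -0.05   -0.02   -0.11]
  [ -0.07   -0.01   -0.06    0.97   -0.04   -0.12]
  [ -0.05   -0.13   -0.08   -0.09    0.90   -0.07]
  [ -0.11   -0.01   -0.04   -0.11   -0.07    0.88]
Leontief inverse L = M⁻¹:
  [  1.0659    0.0606    0.1457    0.1432    0.0755    0.1603]
  [  0.1439    1.0646    0.1887    0.0698    0.1351    0.1916]
  [  0.1932    0.1339    1.1361    0.1087    0.0675    0.1987]
  [  0.1161    0.0364    0.1011    1.0758    0.0730    0.1816]
  [  0.1218    0.1761    0.1540    0.1485    1.1571    0.1660]
  [  0.1679    0.0443    0.0969    0.1699    0.1152    1.2035]
Total output x = L · d:
  x_0 = 1.0659·60 + 0.0606·10 + 0.1457·35 + 0.1432·16 + 0.0755·71 + 0.1603·61 = 87.0924
  x_1 = 0.1439·60 + 1.0646·10 + 0.1887·35 + 0.0698·16 + 0.1351·71 + 0.1916·61 = 48.2760
  x_2 = 0.1932·60 + 0.1339·10 + 1.1361·35 + 0.1087·16 + 0.0675·71 + 0.1987·61 = 71.3474
  x_3 = 0.1161·60 + 0.0364·10 + 0.1011·35 + 1.0758·16 + 0.0730·71 + 0.1816·61 = 44.3412
  x_4 = 0.1218·60 + 0.1761·10 + 0.1540·35 + 0.1485·16 + 1.1571·71 + 0.1660·61 = 109.1159
  x_5 = 0.1679·60 + 0.0443·10 + 0.0969·35 + 0.1699·16 + 0.1152·71 + 1.2035·61 = 98.2187
Output multipliers (column sums of L):
  Finance: 1.8088
  Chemicals: 1.5160
  Mining: 1.8224
  Healthcare: 1.7159
  Transport: 1.6233
  Agriculture: 2.1018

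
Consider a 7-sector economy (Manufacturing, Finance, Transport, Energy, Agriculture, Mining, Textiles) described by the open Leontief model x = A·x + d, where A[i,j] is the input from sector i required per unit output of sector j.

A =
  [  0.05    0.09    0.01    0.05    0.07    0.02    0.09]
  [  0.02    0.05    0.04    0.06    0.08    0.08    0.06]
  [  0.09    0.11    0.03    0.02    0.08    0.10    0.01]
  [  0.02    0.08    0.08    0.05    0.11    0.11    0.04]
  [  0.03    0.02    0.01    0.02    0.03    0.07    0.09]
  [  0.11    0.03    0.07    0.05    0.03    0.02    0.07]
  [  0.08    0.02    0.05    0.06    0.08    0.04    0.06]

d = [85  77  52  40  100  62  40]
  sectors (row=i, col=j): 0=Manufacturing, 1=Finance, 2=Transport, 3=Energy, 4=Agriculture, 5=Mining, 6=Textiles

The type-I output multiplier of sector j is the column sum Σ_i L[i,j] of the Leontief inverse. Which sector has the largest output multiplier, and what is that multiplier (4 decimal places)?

Agriculture (1.7702)

Form M = I − A:
  [  0.95   -0.09   -0.01   -0.05   -0.07   -0.02   -0.09]
  [ -0.02    0.95   -0.04   -0.06   -0.08   -0.08   -0.06]
  [ -0.09   -0.11    0.97   -0.02   -0.08   -0.10   -0.01]
  [ -0.02   -0.08   -0.08    0.95   -0.11   -0.11   -0.04]
  [ -0.03   -0.02   -0.01   -0.02    0.97   -0.07   -0.09]
  [ -0.11   -0.03   -0.07   -0.05   -0.03    0.98   -0.07]
  [ -0.08   -0.02   -0.05   -0.06   -0.08   -0.04    0.94]
Leontief inverse L = M⁻¹:
  [  1.0812    0.1200    0.0346    0.0788    0.1122    0.0576    0.1299]
  [  0.0569    1.0816    0.0674    0.0878    0.1207    0.1189    0.0994]
  [  0.1292    0.1472    1.0569    0.0519    0.1236    0.1395    0.0574]
  [  0.0670    0.1209    0.1127    1.0835    0.1592    0.1593    0.0885]
  [  0.0586    0.0401    0.0293    0.0409    1.0581    0.0925    0.1184]
  [  0.1458    0.0684    0.0934    0.0780    0.0744    1.0570    0.1085]
  [  0.1156    0.0551    0.0743    0.0873    0.1221    0.0779    1.1004]
Total output x = L · d:
  x_0 = 1.0812·85 + 0.1200·77 + 0.0346·52 + 0.0788·40 + 0.1122·100 + 0.0576·62 + 0.1299·40 = 126.0843
  x_1 = 0.0569·85 + 1.0816·77 + 0.0674·52 + 0.0878·40 + 0.1207·100 + 0.1189·62 + 0.0994·40 = 118.5526
  x_2 = 0.1292·85 + 0.1472·77 + 1.0569·52 + 0.0519·40 + 0.1236·100 + 0.1395·62 + 0.0574·40 = 102.6587
  x_3 = 0.0670·85 + 0.1209·77 + 0.1127·52 + 1.0835·40 + 0.1592·100 + 0.1593·62 + 0.0885·40 = 93.5442
  x_4 = 0.0586·85 + 0.0401·77 + 0.0293·52 + 0.0409·40 + 1.0581·100 + 0.0925·62 + 0.1184·40 = 127.5047
  x_5 = 0.1458·85 + 0.0684·77 + 0.0934·52 + 0.0780·40 + 0.0744·100 + 1.0570·62 + 0.1085·40 = 102.9461
  x_6 = 0.1156·85 + 0.0551·77 + 0.0743·52 + 0.0873·40 + 0.1221·100 + 0.0779·62 + 1.1004·40 = 82.4698
Output multipliers (column sums of L):
  Manufacturing: 1.6543
  Finance: 1.6333
  Transport: 1.4686
  Energy: 1.5082
  Agriculture: 1.7702
  Mining: 1.7026
  Textiles: 1.7026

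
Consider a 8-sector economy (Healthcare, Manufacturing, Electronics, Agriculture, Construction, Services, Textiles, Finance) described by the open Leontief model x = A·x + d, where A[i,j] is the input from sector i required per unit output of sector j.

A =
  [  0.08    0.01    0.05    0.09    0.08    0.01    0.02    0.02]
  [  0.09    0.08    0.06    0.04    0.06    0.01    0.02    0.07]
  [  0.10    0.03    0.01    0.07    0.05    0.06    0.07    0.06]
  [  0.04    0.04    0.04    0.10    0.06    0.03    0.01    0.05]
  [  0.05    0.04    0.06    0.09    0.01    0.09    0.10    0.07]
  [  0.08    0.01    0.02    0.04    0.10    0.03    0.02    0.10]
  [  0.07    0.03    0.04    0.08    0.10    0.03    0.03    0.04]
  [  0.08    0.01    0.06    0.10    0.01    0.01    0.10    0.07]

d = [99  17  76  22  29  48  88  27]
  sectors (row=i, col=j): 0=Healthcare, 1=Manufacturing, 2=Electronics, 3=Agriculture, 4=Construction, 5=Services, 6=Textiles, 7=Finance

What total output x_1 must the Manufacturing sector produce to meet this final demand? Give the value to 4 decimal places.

Form M = I − A:
  [  0.92   -0.01   -0.05   -0.09   -0.08   -0.01   -0.02   -0.02]
  [ -0.09    0.92   -0.06   -0.04   -0.06   -0.01   -0.02   -0.07]
  [ -0.10   -0.03    0.99   -0.07   -0.05   -0.06   -0.07   -0.06]
  [ -0.04   -0.04   -0.04    0.90   -0.06   -0.03   -0.01   -0.05]
  [ -0.05   -0.04   -0.06   -0.09    0.99   -0.09   -0.10   -0.07]
  [ -0.08   -0.01   -0.02   -0.04   -0.10    0.97   -0.02   -0.10]
  [ -0.07   -0.03   -0.04   -0.08   -0.10   -0.03    0.97   -0.04]
  [ -0.08   -0.01   -0.06   -0.10   -0.01   -0.01   -0.10    0.93]
Leontief inverse L = M⁻¹:
  [  1.1217    0.0284    0.0769    0.1425    0.1137    0.0336    0.0486    0.0531]
  [  0.1448    1.1037    0.0939    0.0996    0.0996    0.0339    0.0560    0.1111]
  [  0.1535    0.0511    1.0442    0.1327    0.0962    0.0840    0.1031    0.1024]
  [  0.0836    0.0601    0.0680    1.1523    0.0938    0.0521    0.0395    0.0870]
  [  0.1125    0.0646    0.0957    0.1588    1.0644    0.1169    0.1368    0.1206]
  [  0.1283    0.0281    0.0525    0.0992    0.1345    1.0546    0.0580    0.1396]
  [  0.1197    0.0520    0.0724    0.1401    0.1392    0.0573    1.0650    0.0811]
  [  0.1324    0.0307    0.0917    0.1636    0.0550    0.0330    0.1323    1.1085]
Total output x = L · d:
  x_0 = 1.1217·99 + 0.0284·17 + 0.0769·76 + 0.1425·22 + 0.1137·29 + 0.0336·48 + 0.0486·88 + 0.0531·27 = 131.1365
  x_1 = 0.1448·99 + 1.1037·17 + 0.0939·76 + 0.0996·22 + 0.0996·29 + 0.0339·48 + 0.0560·88 + 0.1111·27 = 54.8675
  x_2 = 0.1535·99 + 0.0511·17 + 1.0442·76 + 0.1327·22 + 0.0962·29 + 0.0840·48 + 0.1031·88 + 0.1024·27 = 117.0118
  x_3 = 0.0836·99 + 0.0601·17 + 0.0680·76 + 1.1523·22 + 0.0938·29 + 0.0521·48 + 0.0395·88 + 0.0870·27 = 50.8634
  x_4 = 0.1125·99 + 0.0646·17 + 0.0957·76 + 0.1588·22 + 1.0644·29 + 0.1169·48 + 0.1368·88 + 0.1206·27 = 74.7729
  x_5 = 0.1283·99 + 0.0281·17 + 0.0525·76 + 0.0992·22 + 0.1345·29 + 1.0546·48 + 0.0580·88 + 0.1396·27 = 82.7494
  x_6 = 0.1197·99 + 0.0520·17 + 0.0724·76 + 0.1401·22 + 0.1392·29 + 0.0573·48 + 1.0650·88 + 0.0811·27 = 124.0133
  x_7 = 0.1324·99 + 0.0307·17 + 0.0917·76 + 0.1636·22 + 0.0550·29 + 0.0330·48 + 0.1323·88 + 1.1085·27 = 68.9497

54.8675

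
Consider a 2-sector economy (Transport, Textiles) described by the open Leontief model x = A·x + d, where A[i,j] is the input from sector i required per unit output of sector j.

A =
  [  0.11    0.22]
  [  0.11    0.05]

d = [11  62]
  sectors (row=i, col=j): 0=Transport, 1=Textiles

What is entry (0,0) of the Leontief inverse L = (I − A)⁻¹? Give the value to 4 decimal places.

Form M = I − A:
  [  0.89   -0.22]
  [ -0.11    0.95]
Leontief inverse L = M⁻¹:
  [  1.1567    0.2679]
  [  0.1339    1.0836]
Total output x = L · d:
  x_0 = 1.1567·11 + 0.2679·62 = 29.3315
  x_1 = 0.1339·11 + 1.0836·62 = 68.6594

L[0,0] = 1.1567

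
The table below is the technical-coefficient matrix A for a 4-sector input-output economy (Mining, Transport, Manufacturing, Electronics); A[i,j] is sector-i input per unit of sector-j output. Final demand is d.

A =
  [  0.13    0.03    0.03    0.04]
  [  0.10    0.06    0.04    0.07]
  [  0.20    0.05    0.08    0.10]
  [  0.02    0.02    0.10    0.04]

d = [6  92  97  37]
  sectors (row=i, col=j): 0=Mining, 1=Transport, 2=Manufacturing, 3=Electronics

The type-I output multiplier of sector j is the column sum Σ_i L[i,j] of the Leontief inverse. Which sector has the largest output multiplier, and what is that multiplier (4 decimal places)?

Form M = I − A:
  [  0.87   -0.03   -0.03   -0.04]
  [ -0.10    0.94   -0.04   -0.07]
  [ -0.20   -0.05    0.92   -0.10]
  [ -0.02   -0.02   -0.10    0.96]
Leontief inverse L = M⁻¹:
  [  1.1660    0.0409    0.0459    0.0563]
  [  0.1395    1.0735    0.0611    0.0904]
  [  0.2670    0.0705    1.1131    0.1322]
  [  0.0550    0.0306    0.1182    1.0585]
Total output x = L · d:
  x_0 = 1.1660·6 + 0.0409·92 + 0.0459·97 + 0.0563·37 = 17.2935
  x_1 = 0.1395·6 + 1.0735·92 + 0.0611·97 + 0.0904·37 = 108.8632
  x_2 = 0.2670·6 + 0.0705·92 + 1.1131·97 + 0.1322·37 = 120.9552
  x_3 = 0.0550·6 + 0.0306·92 + 0.1182·97 + 1.0585·37 = 53.7694
Output multipliers (column sums of L):
  Mining: 1.6275
  Transport: 1.2154
  Manufacturing: 1.3383
  Electronics: 1.3375

Mining (1.6275)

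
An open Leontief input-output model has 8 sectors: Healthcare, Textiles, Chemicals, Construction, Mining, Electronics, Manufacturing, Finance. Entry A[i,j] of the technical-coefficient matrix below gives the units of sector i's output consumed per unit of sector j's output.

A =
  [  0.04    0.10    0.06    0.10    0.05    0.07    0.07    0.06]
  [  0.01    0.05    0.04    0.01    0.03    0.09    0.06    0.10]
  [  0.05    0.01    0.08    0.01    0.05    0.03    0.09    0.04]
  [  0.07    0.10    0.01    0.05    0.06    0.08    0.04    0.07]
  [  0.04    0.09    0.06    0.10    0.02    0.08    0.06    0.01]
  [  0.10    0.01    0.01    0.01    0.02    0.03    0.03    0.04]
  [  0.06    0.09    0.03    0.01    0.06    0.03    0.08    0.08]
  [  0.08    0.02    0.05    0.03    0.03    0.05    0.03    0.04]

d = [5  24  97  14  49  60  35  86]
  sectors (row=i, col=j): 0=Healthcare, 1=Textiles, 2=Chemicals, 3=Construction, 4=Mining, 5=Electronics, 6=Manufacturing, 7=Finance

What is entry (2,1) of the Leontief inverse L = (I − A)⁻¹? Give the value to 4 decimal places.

Form M = I − A:
  [  0.96   -0.10   -0.06   -0.10   -0.05   -0.07   -0.07   -0.06]
  [ -0.01    0.95   -0.04   -0.01   -0.03   -0.09   -0.06   -0.10]
  [ -0.05   -0.01    0.92   -0.01   -0.05   -0.03   -0.09   -0.04]
  [ -0.07   -0.10   -0.01    0.95   -0.06   -0.08   -0.04   -0.07]
  [ -0.04   -0.09   -0.06   -0.10    0.98   -0.08   -0.06   -0.01]
  [ -0.10   -0.01   -0.01   -0.01   -0.02    0.97   -0.03   -0.04]
  [ -0.06   -0.09   -0.03   -0.01   -0.06   -0.03    0.92   -0.08]
  [ -0.08   -0.02   -0.05   -0.03   -0.03   -0.05   -0.03    0.96]
Leontief inverse L = M⁻¹:
  [  1.0916    0.1534    0.0965    0.1329    0.0869    0.1238    0.1217    0.1141]
  [  0.0487    1.0795    0.0655    0.0293    0.0530    0.1223    0.0936    0.1338]
  [  0.0843    0.0456    1.1085    0.0333    0.0756    0.0613    0.1286    0.0727]
  [  0.1146    0.1466    0.0419    1.0821    0.0900    0.1284    0.0833    0.1163]
  [  0.0833    0.1350    0.0891    0.1260    1.0517    0.1246    0.1038    0.0570]
  [  0.1245    0.0380    0.0293    0.0315    0.0378    1.0551    0.0552    0.0642]
  [  0.0992    0.1333    0.0626    0.0383    0.0887    0.0730    1.1232    0.1230]
  [  0.1121    0.0526    0.0747    0.0540    0.0527    0.0812    0.0626    1.0704]
Total output x = L · d:
  x_0 = 1.0916·5 + 0.1534·24 + 0.0965·97 + 0.1329·14 + 0.0869·49 + 0.1238·60 + 0.1217·35 + 0.1141·86 = 46.1171
  x_1 = 0.0487·5 + 1.0795·24 + 0.0655·97 + 0.0293·14 + 0.0530·49 + 0.1223·60 + 0.0936·35 + 0.1338·86 = 57.6366
  x_2 = 0.0843·5 + 0.0456·24 + 1.1085·97 + 0.0333·14 + 0.0756·49 + 0.0613·60 + 0.1286·35 + 0.0727·86 = 127.6440
  x_3 = 0.1146·5 + 0.1466·24 + 0.0419·97 + 1.0821·14 + 0.0900·49 + 0.1284·60 + 0.0833·35 + 0.1163·86 = 48.3393
  x_4 = 0.0833·5 + 0.1350·24 + 0.0891·97 + 0.1260·14 + 1.0517·49 + 0.1246·60 + 0.1038·35 + 0.0570·86 = 81.6016
  x_5 = 0.1245·5 + 0.0380·24 + 0.0293·97 + 0.0315·14 + 0.0378·49 + 1.0551·60 + 0.0552·35 + 0.0642·86 = 77.4314
  x_6 = 0.0992·5 + 0.1333·24 + 0.0626·97 + 0.0383·14 + 0.0887·49 + 0.0730·60 + 1.1232·35 + 0.1230·86 = 68.9216
  x_7 = 0.1121·5 + 0.0526·24 + 0.0747·97 + 0.0540·14 + 0.0527·49 + 0.0812·60 + 0.0626·35 + 1.0704·86 = 111.5227

L[2,1] = 0.0456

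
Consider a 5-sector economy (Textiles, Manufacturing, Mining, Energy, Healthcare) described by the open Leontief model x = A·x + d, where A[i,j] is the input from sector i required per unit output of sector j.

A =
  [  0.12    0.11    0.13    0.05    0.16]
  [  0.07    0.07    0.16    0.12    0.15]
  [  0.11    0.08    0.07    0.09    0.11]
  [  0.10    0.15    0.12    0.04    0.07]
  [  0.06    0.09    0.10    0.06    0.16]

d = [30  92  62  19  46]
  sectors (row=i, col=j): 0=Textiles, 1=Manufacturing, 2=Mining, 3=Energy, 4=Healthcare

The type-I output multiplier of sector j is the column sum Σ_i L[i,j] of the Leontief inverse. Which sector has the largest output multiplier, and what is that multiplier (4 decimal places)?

Healthcare (2.3417)

Form M = I − A:
  [  0.88   -0.11   -0.13   -0.05   -0.16]
  [ -0.07    0.93   -0.16   -0.12   -0.15]
  [ -0.11   -0.08    0.93   -0.09   -0.11]
  [ -0.10   -0.15   -0.12    0.96   -0.07]
  [ -0.06   -0.09   -0.10   -0.06    0.84]
Leontief inverse L = M⁻¹:
  [  1.2234    0.2197    0.2605    0.1355    0.3177]
  [  0.1730    1.1818    0.2857    0.2022    0.2982]
  [  0.1948    0.1724    1.1777    0.1568    0.2352]
  [  0.1892    0.2422    0.2340    1.1164    0.2030]
  [  0.1426    0.1801    0.2061    0.1297    1.2876]
Total output x = L · d:
  x_0 = 1.2234·30 + 0.2197·92 + 0.2605·62 + 0.1355·19 + 0.3177·46 = 90.2506
  x_1 = 0.1730·30 + 1.1818·92 + 0.2857·62 + 0.2022·19 + 0.2982·46 = 149.1841
  x_2 = 0.1948·30 + 0.1724·92 + 1.1777·62 + 0.1568·19 + 0.2352·46 = 108.5160
  x_3 = 0.1892·30 + 0.2422·92 + 0.2340·62 + 1.1164·19 + 0.2030·46 = 73.0182
  x_4 = 0.1426·30 + 0.1801·92 + 0.2061·62 + 0.1297·19 + 1.2876·46 = 95.3265
Output multipliers (column sums of L):
  Textiles: 1.9231
  Manufacturing: 1.9962
  Mining: 2.1639
  Energy: 1.7406
  Healthcare: 2.3417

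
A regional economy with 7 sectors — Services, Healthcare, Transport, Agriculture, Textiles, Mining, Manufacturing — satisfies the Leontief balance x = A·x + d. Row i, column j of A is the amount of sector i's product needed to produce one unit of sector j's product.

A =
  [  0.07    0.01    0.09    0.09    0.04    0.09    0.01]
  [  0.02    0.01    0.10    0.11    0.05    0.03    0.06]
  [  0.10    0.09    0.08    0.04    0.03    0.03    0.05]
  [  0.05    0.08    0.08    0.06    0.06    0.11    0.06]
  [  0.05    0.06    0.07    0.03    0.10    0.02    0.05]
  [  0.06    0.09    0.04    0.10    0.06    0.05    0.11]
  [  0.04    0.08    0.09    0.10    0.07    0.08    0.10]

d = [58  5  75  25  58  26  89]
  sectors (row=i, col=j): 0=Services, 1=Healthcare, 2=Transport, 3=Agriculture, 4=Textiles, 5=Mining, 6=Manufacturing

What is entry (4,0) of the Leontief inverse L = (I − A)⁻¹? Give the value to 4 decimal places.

Form M = I − A:
  [  0.93   -0.01   -0.09   -0.09   -0.04   -0.09   -0.01]
  [ -0.02    0.99   -0.10   -0.11   -0.05   -0.03   -0.06]
  [ -0.10   -0.09    0.92   -0.04   -0.03   -0.03   -0.05]
  [ -0.05   -0.08   -0.08    0.94   -0.06   -0.11   -0.06]
  [ -0.05   -0.06   -0.07   -0.03    0.90   -0.02   -0.05]
  [ -0.06   -0.09   -0.04   -0.10   -0.06    0.95   -0.11]
  [ -0.04   -0.08   -0.09   -0.10   -0.07   -0.08    0.90]
Leontief inverse L = M⁻¹:
  [  1.1151    0.0575    0.1450    0.1424    0.0803    0.1348    0.0547]
  [  0.0620    1.0582    0.1551    0.1581    0.0902    0.0732    0.1043]
  [  0.1434    0.1317    1.1415    0.0978    0.0705    0.0745    0.0933]
  [  0.1015    0.1372    0.1504    1.1296    0.1126    0.1620    0.1200]
  [  0.0885    0.0999    0.1243    0.0774    1.1406    0.0560    0.0899]
  [  0.1099    0.1471    0.1154    0.1724    0.1156    1.1081    0.1708]
  [  0.0973    0.1459    0.1710    0.1770    0.1301    0.1408    1.1677]
Total output x = L · d:
  x_0 = 1.1151·58 + 0.0575·5 + 0.1450·75 + 0.1424·25 + 0.0803·58 + 0.1348·26 + 0.0547·89 = 92.4378
  x_1 = 0.0620·58 + 1.0582·5 + 0.1551·75 + 0.1581·25 + 0.0902·58 + 0.0732·26 + 0.1043·89 = 40.8957
  x_2 = 0.1434·58 + 0.1317·5 + 1.1415·75 + 0.0978·25 + 0.0705·58 + 0.0745·26 + 0.0933·89 = 111.3713
  x_3 = 0.1015·58 + 0.1372·5 + 0.1504·75 + 1.1296·25 + 0.1126·58 + 0.1620·26 + 0.1200·89 = 67.5162
  x_4 = 0.0885·58 + 0.0999·5 + 0.1243·75 + 0.0774·25 + 1.1406·58 + 0.0560·26 + 0.0899·89 = 92.5008
  x_5 = 0.1099·58 + 0.1471·5 + 0.1154·75 + 0.1724·25 + 0.1156·58 + 1.1081·26 + 0.1708·89 = 70.7861
  x_6 = 0.0973·58 + 0.1459·5 + 0.1710·75 + 0.1770·25 + 0.1301·58 + 0.1408·26 + 1.1677·89 = 138.7579

L[4,0] = 0.0885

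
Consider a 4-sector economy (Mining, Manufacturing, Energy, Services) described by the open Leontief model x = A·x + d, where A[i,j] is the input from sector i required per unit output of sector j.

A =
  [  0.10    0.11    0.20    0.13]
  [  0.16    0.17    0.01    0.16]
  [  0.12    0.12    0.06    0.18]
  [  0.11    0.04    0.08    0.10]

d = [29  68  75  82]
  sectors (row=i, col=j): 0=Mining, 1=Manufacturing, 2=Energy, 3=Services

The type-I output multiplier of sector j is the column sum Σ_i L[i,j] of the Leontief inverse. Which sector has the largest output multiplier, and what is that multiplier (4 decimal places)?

Form M = I − A:
  [  0.90   -0.11   -0.20   -0.13]
  [ -0.16    0.83   -0.01   -0.16]
  [ -0.12   -0.12    0.94   -0.18]
  [ -0.11   -0.04   -0.08    0.90]
Leontief inverse L = M⁻¹:
  [  1.2208    0.2161    0.2852    0.2718]
  [  0.2730    1.2685    0.0958    0.2841]
  [  0.2254    0.2089    1.1393    0.2976]
  [  0.1814    0.1014    0.1404    1.1834]
Total output x = L · d:
  x_0 = 1.2208·29 + 0.2161·68 + 0.2852·75 + 0.2718·82 = 93.7727
  x_1 = 0.2730·29 + 1.2685·68 + 0.0958·75 + 0.2841·82 = 124.6566
  x_2 = 0.2254·29 + 0.2089·68 + 1.1393·75 + 0.2976·82 = 130.5971
  x_3 = 0.1814·29 + 0.1014·68 + 0.1404·75 + 1.1834·82 = 119.7211
Output multipliers (column sums of L):
  Mining: 1.9006
  Manufacturing: 1.7950
  Energy: 1.6607
  Services: 2.0369

Services (2.0369)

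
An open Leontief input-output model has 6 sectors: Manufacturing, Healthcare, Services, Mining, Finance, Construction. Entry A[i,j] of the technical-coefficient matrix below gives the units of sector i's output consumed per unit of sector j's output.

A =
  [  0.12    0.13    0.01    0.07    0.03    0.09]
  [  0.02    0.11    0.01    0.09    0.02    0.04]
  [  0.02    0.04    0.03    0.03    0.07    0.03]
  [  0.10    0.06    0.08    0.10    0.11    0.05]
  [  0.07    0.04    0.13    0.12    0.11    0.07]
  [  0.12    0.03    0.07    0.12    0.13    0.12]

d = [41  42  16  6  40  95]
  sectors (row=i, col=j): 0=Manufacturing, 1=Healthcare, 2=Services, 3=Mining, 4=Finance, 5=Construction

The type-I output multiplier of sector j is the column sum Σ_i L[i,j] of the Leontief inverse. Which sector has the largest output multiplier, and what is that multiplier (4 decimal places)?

Form M = I − A:
  [  0.88   -0.13   -0.01   -0.07   -0.03   -0.09]
  [ -0.02    0.89   -0.01   -0.09   -0.02   -0.04]
  [ -0.02   -0.04    0.97   -0.03   -0.07   -0.03]
  [ -0.10   -0.06   -0.08    0.90   -0.11   -0.05]
  [ -0.07   -0.04   -0.13   -0.12    0.89   -0.07]
  [ -0.12   -0.03   -0.07   -0.12   -0.13    0.88]
Leontief inverse L = M⁻¹:
  [  1.1853    0.1939    0.0484    0.1444    0.0874    0.1468]
  [  0.0570    1.1479    0.0367    0.1378    0.0581    0.0717]
  [  0.0488    0.0656    1.0554    0.0667    0.1025    0.0559]
  [  0.1690    0.1219    0.1323    1.1794    0.1805    0.1087]
  [  0.1423    0.1009    0.1883    0.2037    1.1899    0.1318]
  [  0.2115    0.1023    0.1377    0.2206    0.2224    1.1976]
Total output x = L · d:
  x_0 = 1.1853·41 + 0.1939·42 + 0.0484·16 + 0.1444·6 + 0.0874·40 + 0.1468·95 = 75.8294
  x_1 = 0.0570·41 + 1.1479·42 + 0.0367·16 + 0.1378·6 + 0.0581·40 + 0.0717·95 = 61.0979
  x_2 = 0.0488·41 + 0.0656·42 + 1.0554·16 + 0.0667·6 + 0.1025·40 + 0.0559·95 = 31.4523
  x_3 = 0.1690·41 + 0.1219·42 + 0.1323·16 + 1.1794·6 + 0.1805·40 + 0.1087·95 = 38.7886
  x_4 = 0.1423·41 + 0.1009·42 + 0.1883·16 + 0.2037·6 + 1.1899·40 + 0.1318·95 = 74.4234
  x_5 = 0.2115·41 + 0.1023·42 + 0.1377·16 + 0.2206·6 + 0.2224·40 + 1.1976·95 = 139.1634
Output multipliers (column sums of L):
  Manufacturing: 1.8139
  Healthcare: 1.7325
  Services: 1.5988
  Mining: 1.9525
  Finance: 1.8409
  Construction: 1.7125

Mining (1.9525)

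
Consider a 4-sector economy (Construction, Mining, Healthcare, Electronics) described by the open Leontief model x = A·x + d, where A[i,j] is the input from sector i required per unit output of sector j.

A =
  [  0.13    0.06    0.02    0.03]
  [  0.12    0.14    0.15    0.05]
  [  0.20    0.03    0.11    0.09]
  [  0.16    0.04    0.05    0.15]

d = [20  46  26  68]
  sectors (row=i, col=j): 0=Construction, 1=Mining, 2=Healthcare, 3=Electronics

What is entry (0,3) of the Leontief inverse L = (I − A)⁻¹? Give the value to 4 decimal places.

L[0,3] = 0.0514

Form M = I − A:
  [  0.87   -0.06   -0.02   -0.03]
  [ -0.12    0.86   -0.15   -0.05]
  [ -0.20   -0.03    0.89   -0.09]
  [ -0.16   -0.04   -0.05    0.85]
Leontief inverse L = M⁻¹:
  [  1.1809    0.0863    0.0440    0.0514]
  [  0.2314    1.1910    0.2116    0.1006]
  [  0.2985    0.0673    1.1493    0.1362]
  [  0.2507    0.0763    0.0858    1.1989]
Total output x = L · d:
  x_0 = 1.1809·20 + 0.0863·46 + 0.0440·26 + 0.0514·68 = 32.2276
  x_1 = 0.2314·20 + 1.1910·46 + 0.2116·26 + 0.1006·68 = 71.7583
  x_2 = 0.2985·20 + 0.0673·46 + 1.1493·26 + 0.1362·68 = 48.2060
  x_3 = 0.2507·20 + 0.0763·46 + 0.0858·26 + 1.1989·68 = 92.2789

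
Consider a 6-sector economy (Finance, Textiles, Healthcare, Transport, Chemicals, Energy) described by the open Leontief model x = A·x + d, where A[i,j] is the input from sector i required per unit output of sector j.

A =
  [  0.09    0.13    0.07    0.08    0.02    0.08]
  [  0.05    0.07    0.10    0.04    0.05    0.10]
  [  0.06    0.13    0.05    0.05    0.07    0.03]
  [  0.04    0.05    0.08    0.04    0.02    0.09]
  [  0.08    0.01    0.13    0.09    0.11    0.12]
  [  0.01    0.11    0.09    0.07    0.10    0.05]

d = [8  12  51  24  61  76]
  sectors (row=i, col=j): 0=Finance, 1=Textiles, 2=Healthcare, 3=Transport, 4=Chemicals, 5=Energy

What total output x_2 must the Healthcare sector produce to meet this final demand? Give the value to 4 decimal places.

75.1026

Form M = I − A:
  [  0.91   -0.13   -0.07   -0.08   -0.02   -0.08]
  [ -0.05    0.93   -0.10   -0.04   -0.05   -0.10]
  [ -0.06   -0.13    0.95   -0.05   -0.07   -0.03]
  [ -0.04   -0.05   -0.08    0.96   -0.02   -0.09]
  [ -0.08   -0.01   -0.13   -0.09    0.89   -0.12]
  [ -0.01   -0.11   -0.09   -0.07   -0.10    0.95]
Leontief inverse L = M⁻¹:
  [  1.1320    0.2017    0.1377    0.1264    0.0663    0.1413]
  [  0.0867    1.1333    0.1603    0.0830    0.0971    0.1518]
  [  0.0981    0.1851    1.1103    0.0904    0.1116    0.0855]
  [  0.0673    0.1005    0.1257    1.0726    0.0556    0.1289]
  [  0.1306    0.0907    0.2102    0.1494    1.1728    0.1895]
  [  0.0500    0.1678    0.1566    0.1143    0.1501    1.1092]
Total output x = L · d:
  x_0 = 1.1320·8 + 0.2017·12 + 0.1377·51 + 0.1264·24 + 0.0663·61 + 0.1413·76 = 36.3176
  x_1 = 0.0867·8 + 1.1333·12 + 0.1603·51 + 0.0830·24 + 0.0971·61 + 0.1518·76 = 41.9227
  x_2 = 0.0981·8 + 0.1851·12 + 1.1103·51 + 0.0904·24 + 0.1116·61 + 0.0855·76 = 75.1026
  x_3 = 0.0673·8 + 0.1005·12 + 0.1257·51 + 1.0726·24 + 0.0556·61 + 0.1289·76 = 47.0817
  x_4 = 0.1306·8 + 0.0907·12 + 0.2102·51 + 0.1494·24 + 1.1728·61 + 0.1895·76 = 102.3787
  x_5 = 0.0500·8 + 0.1678·12 + 0.1566·51 + 0.1143·24 + 0.1501·61 + 1.1092·76 = 106.5974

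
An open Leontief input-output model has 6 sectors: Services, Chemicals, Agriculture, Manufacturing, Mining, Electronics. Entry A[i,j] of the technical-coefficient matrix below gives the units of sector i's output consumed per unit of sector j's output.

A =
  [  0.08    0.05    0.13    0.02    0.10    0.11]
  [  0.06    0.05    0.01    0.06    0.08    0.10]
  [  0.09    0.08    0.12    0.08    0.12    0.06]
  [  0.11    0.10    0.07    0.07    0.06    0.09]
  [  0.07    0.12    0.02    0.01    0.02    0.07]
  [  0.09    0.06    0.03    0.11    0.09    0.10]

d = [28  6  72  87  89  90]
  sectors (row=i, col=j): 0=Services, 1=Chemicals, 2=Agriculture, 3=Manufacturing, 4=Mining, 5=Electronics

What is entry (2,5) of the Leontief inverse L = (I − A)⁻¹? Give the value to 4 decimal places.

Form M = I − A:
  [  0.92   -0.05   -0.13   -0.02   -0.10   -0.11]
  [ -0.06    0.95   -0.01   -0.06   -0.08   -0.10]
  [ -0.09   -0.08    0.88   -0.08   -0.12   -0.06]
  [ -0.11   -0.10   -0.07    0.93   -0.06   -0.09]
  [ -0.07   -0.12   -0.02   -0.01    0.98   -0.07]
  [ -0.09   -0.06   -0.03   -0.11   -0.09    0.90]
Leontief inverse L = M⁻¹:
  [  1.1530    0.1177    0.1877    0.0725    0.1719    0.1871]
  [  0.1129    1.0987    0.0452    0.0973    0.1273    0.1585]
  [  0.1715    0.1570    1.1837    0.1350    0.1969    0.1461]
  [  0.1844    0.1662    0.1273    1.1227    0.1325    0.1721]
  [  0.1132    0.1569    0.0502    0.0427    1.0647    0.1217]
  [  0.1624    0.1262    0.0818    0.1597    0.1549    1.1785]
Total output x = L · d:
  x_0 = 1.1530·28 + 0.1177·6 + 0.1877·72 + 0.0725·87 + 0.1719·89 + 0.1871·90 = 84.9562
  x_1 = 0.1129·28 + 1.0987·6 + 0.0452·72 + 0.0973·87 + 0.1273·89 + 0.1585·90 = 47.0683
  x_2 = 0.1715·28 + 0.1570·6 + 1.1837·72 + 0.1350·87 + 0.1969·89 + 0.1461·90 = 133.3969
  x_3 = 0.1844·28 + 0.1662·6 + 0.1273·72 + 1.1227·87 + 0.1325·89 + 0.1721·90 = 140.2837
  x_4 = 0.1132·28 + 0.1569·6 + 0.0502·72 + 0.0427·87 + 1.0647·89 + 0.1217·90 = 117.1549
  x_5 = 0.1624·28 + 0.1262·6 + 0.0818·72 + 0.1597·87 + 0.1549·89 + 1.1785·90 = 144.9413

L[2,5] = 0.1461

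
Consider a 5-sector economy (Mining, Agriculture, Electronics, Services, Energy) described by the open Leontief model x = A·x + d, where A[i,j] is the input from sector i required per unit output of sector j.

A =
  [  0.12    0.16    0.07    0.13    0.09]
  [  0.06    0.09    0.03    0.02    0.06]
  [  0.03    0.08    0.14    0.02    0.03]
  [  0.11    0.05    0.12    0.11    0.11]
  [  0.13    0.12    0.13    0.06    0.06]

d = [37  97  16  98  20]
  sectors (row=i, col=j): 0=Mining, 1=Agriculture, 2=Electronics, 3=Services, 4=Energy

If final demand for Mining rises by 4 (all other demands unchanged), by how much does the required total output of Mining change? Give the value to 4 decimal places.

Form M = I − A:
  [  0.88   -0.16   -0.07   -0.13   -0.09]
  [ -0.06    0.91   -0.03   -0.02   -0.06]
  [ -0.03   -0.08    0.86   -0.02   -0.03]
  [ -0.11   -0.05   -0.12    0.89   -0.11]
  [ -0.13   -0.12   -0.13   -0.06    0.94]
Leontief inverse L = M⁻¹:
  [  1.2076    0.2582    0.1589    0.1966    0.1602]
  [  0.0990    1.1367    0.0679    0.0476    0.0898]
  [  0.0627    0.1252    1.1868    0.0425    0.0568]
  [  0.1880    0.1382    0.2092    1.1704    0.1705]
  [  0.2003    0.2070    0.2081    0.1138    1.1162]
Total output x = L · d:
  x_0 = 1.2076·37 + 0.2582·97 + 0.1589·16 + 0.1966·98 + 0.1602·20 = 94.7403
  x_1 = 0.0990·37 + 1.1367·97 + 0.0679·16 + 0.0476·98 + 0.0898·20 = 121.4738
  x_2 = 0.0627·37 + 0.1252·97 + 1.1868·16 + 0.0425·98 + 0.0568·20 = 38.7505
  x_3 = 0.1880·37 + 0.1382·97 + 0.2092·16 + 1.1704·98 + 0.1705·20 = 141.8179
  x_4 = 0.2003·37 + 0.2070·97 + 0.2081·16 + 0.1138·98 + 1.1162·20 = 64.2976
Δx_0 = L[0,0] · Δd_0 = 1.2076 · 4 = 4.8305

4.8305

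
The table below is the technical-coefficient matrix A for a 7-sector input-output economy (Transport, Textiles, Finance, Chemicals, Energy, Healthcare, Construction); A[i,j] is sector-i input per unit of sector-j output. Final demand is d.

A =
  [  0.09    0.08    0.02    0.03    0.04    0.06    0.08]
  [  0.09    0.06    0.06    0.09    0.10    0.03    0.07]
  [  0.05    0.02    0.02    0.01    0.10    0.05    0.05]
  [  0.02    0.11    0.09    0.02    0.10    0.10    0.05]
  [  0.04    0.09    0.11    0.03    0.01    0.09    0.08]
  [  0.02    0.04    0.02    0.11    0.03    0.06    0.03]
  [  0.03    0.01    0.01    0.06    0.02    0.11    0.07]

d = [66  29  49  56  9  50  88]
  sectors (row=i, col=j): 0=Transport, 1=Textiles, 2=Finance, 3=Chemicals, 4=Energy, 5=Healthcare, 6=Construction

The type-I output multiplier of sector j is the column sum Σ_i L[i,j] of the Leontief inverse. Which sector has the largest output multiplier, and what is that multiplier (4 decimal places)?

Healthcare (1.8251)

Form M = I − A:
  [  0.91   -0.08   -0.02   -0.03   -0.04   -0.06   -0.08]
  [ -0.09    0.94   -0.06   -0.09   -0.10   -0.03   -0.07]
  [ -0.05   -0.02    0.98   -0.01   -0.10   -0.05   -0.05]
  [ -0.02   -0.11   -0.09    0.98   -0.10   -0.10   -0.05]
  [ -0.04   -0.09   -0.11   -0.03    0.99   -0.09   -0.08]
  [ -0.02   -0.04   -0.02   -0.11   -0.03    0.94   -0.03]
  [ -0.03   -0.01   -0.01   -0.06   -0.02   -0.11    0.93]
Leontief inverse L = M⁻¹:
  [  1.1243    0.1176    0.0481    0.0674    0.0747    0.1066    0.1216]
  [  0.1309    1.1115    0.1021    0.1294    0.1462    0.0914    0.1229]
  [  0.0729    0.0488    1.0444    0.0358    0.1212    0.0867    0.0812]
  [  0.0587    0.1539    0.1289    1.0654    0.1452    0.1543    0.0983]
  [  0.0750    0.1257    0.1380    0.0706    1.0536    0.1388    0.1222]
  [  0.0419    0.0741    0.0481    0.1375    0.0624    1.0990    0.0600]
  [  0.0488    0.0377    0.0309    0.0905    0.0447    0.1483    1.0975]
Total output x = L · d:
  x_0 = 1.1243·66 + 0.1176·29 + 0.0481·49 + 0.0674·56 + 0.0747·9 + 0.1066·50 + 0.1216·88 = 100.4536
  x_1 = 0.1309·66 + 1.1115·29 + 0.1021·49 + 0.1294·56 + 0.1462·9 + 0.0914·50 + 0.1229·88 = 69.8197
  x_2 = 0.0729·66 + 0.0488·29 + 1.0444·49 + 0.0358·56 + 0.1212·9 + 0.0867·50 + 0.0812·88 = 71.9794
  x_3 = 0.0587·66 + 0.1539·29 + 0.1289·49 + 1.0654·56 + 0.1452·9 + 0.1543·50 + 0.0983·88 = 91.9961
  x_4 = 0.0750·66 + 0.1257·29 + 0.1380·49 + 0.0706·56 + 1.0536·9 + 0.1388·50 + 0.1222·88 = 46.4855
  x_5 = 0.0419·66 + 0.0741·29 + 0.0481·49 + 0.1375·56 + 0.0624·9 + 1.0990·50 + 0.0600·88 = 75.7597
  x_6 = 0.0488·66 + 0.0377·29 + 0.0309·49 + 0.0905·56 + 0.0447·9 + 0.1483·50 + 1.0975·88 = 115.2846
Output multipliers (column sums of L):
  Transport: 1.5524
  Textiles: 1.6691
  Finance: 1.5405
  Chemicals: 1.5966
  Energy: 1.6480
  Healthcare: 1.8251
  Construction: 1.7037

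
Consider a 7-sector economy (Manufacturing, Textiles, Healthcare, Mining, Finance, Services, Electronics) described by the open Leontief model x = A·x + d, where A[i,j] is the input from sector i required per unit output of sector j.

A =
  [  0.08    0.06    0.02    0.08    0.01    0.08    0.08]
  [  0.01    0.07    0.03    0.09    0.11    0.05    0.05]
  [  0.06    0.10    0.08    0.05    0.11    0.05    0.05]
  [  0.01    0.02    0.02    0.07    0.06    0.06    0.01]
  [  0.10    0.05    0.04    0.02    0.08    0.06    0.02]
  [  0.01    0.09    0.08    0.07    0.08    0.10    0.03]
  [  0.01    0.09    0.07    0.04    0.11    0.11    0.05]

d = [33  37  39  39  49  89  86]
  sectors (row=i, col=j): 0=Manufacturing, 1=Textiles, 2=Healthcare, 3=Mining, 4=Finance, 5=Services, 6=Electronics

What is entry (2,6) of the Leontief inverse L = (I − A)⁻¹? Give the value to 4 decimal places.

Form M = I − A:
  [  0.92   -0.06   -0.02   -0.08   -0.01   -0.08   -0.08]
  [ -0.01    0.93   -0.03   -0.09   -0.11   -0.05   -0.05]
  [ -0.06   -0.10    0.92   -0.05   -0.11   -0.05   -0.05]
  [ -0.01   -0.02   -0.02    0.93   -0.06   -0.06   -0.01]
  [ -0.10   -0.05   -0.04   -0.02    0.92   -0.06   -0.02]
  [ -0.01   -0.09   -0.08   -0.07   -0.08    0.90   -0.03]
  [ -0.01   -0.09   -0.07   -0.04   -0.11   -0.11    0.95]
Leontief inverse L = M⁻¹:
  [  1.1024    0.1061    0.0526    0.1239    0.0635    0.1325    0.1080]
  [  0.0374    1.1124    0.0611    0.1282    0.1662    0.0970    0.0728]
  [  0.0974    0.1571    1.1200    0.0994    0.1797    0.1084    0.0837]
  [  0.0262    0.0452    0.0393    1.0937    0.0922    0.0889    0.0229]
  [  0.1302    0.0923    0.0688    0.0580    1.1262    0.1052    0.0471]
  [  0.0397    0.1430    0.1192    0.1161    0.1466    1.1538    0.0579]
  [  0.0431    0.1472    0.1123    0.0870    0.1809    0.1681    1.0800]
Total output x = L · d:
  x_0 = 1.1024·33 + 0.1061·37 + 0.0526·39 + 0.1239·39 + 0.0635·49 + 0.1325·89 + 0.1080·86 = 71.3842
  x_1 = 0.0374·33 + 1.1124·37 + 0.0611·39 + 0.1282·39 + 0.1662·49 + 0.0970·89 + 0.0728·86 = 72.8155
  x_2 = 0.0974·33 + 0.1571·37 + 1.1200·39 + 0.0994·39 + 0.1797·49 + 0.1084·89 + 0.0837·86 = 82.2362
  x_3 = 0.0262·33 + 0.0452·37 + 0.0393·39 + 1.0937·39 + 0.0922·49 + 0.0889·89 + 0.0229·86 = 61.1197
  x_4 = 0.1302·33 + 0.0923·37 + 0.0688·39 + 0.0580·39 + 1.1262·49 + 0.1052·89 + 0.0471·86 = 81.2561
  x_5 = 0.0397·33 + 0.1430·37 + 0.1192·39 + 0.1161·39 + 0.1466·49 + 1.1538·89 + 0.0579·86 = 130.6281
  x_6 = 0.0431·33 + 0.1472·37 + 0.1123·39 + 0.0870·39 + 0.1809·49 + 0.1681·89 + 1.0800·86 = 131.3430

L[2,6] = 0.0837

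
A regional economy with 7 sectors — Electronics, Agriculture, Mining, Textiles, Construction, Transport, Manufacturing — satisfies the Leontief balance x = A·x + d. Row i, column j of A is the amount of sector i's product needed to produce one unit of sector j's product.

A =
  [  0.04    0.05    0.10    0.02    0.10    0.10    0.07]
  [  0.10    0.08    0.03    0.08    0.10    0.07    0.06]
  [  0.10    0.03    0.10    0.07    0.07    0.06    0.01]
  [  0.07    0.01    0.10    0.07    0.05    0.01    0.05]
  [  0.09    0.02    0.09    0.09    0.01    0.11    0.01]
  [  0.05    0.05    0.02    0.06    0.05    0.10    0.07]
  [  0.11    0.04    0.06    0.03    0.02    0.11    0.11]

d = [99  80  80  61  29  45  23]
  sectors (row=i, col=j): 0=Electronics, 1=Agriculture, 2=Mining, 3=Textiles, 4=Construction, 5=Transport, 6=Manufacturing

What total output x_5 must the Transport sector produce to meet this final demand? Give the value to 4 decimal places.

Form M = I − A:
  [  0.96   -0.05   -0.10   -0.02   -0.10   -0.10   -0.07]
  [ -0.10    0.92   -0.03   -0.08   -0.10   -0.07   -0.06]
  [ -0.10   -0.03    0.90   -0.07   -0.07   -0.06   -0.01]
  [ -0.07   -0.01   -0.10    0.93   -0.05   -0.01   -0.05]
  [ -0.09   -0.02   -0.09   -0.09    0.99   -0.11   -0.01]
  [ -0.05   -0.05   -0.02   -0.06   -0.05    0.90   -0.07]
  [ -0.11   -0.04   -0.06   -0.03   -0.02   -0.11    0.89]
Leontief inverse L = M⁻¹:
  [  1.1081    0.0838    0.1600    0.0721    0.1464    0.1729    0.1139]
  [  0.1710    1.1170    0.0972    0.1349    0.1534    0.1461    0.1106]
  [  0.1582    0.0589    1.1611    0.1165    0.1170    0.1209    0.0468]
  [  0.1205    0.0322    0.1528    1.1069    0.0867    0.0589    0.0812]
  [  0.1429    0.0480    0.1447    0.1325    1.0556    0.1657    0.0484]
  [  0.1042    0.0788    0.0676    0.1011    0.0892    1.1590    0.1121]
  [  0.1755    0.0764    0.1192    0.0756    0.0705    0.1850    1.1635]
Total output x = L · d:
  x_0 = 1.1081·99 + 0.0838·80 + 0.1600·80 + 0.0721·61 + 0.1464·29 + 0.1729·45 + 0.1139·23 = 148.2426
  x_1 = 0.1710·99 + 1.1170·80 + 0.0972·80 + 0.1349·61 + 0.1534·29 + 0.1461·45 + 0.1106·23 = 135.8580
  x_2 = 0.1582·99 + 0.0589·80 + 1.1611·80 + 0.1165·61 + 0.1170·29 + 0.1209·45 + 0.0468·23 = 130.2734
  x_3 = 0.1205·99 + 0.0322·80 + 0.1528·80 + 1.1069·61 + 0.0867·29 + 0.0589·45 + 0.0812·23 = 101.2874
  x_4 = 0.1429·99 + 0.0480·80 + 0.1447·80 + 0.1325·61 + 1.0556·29 + 0.1657·45 + 0.0484·23 = 76.8218
  x_5 = 0.1042·99 + 0.0788·80 + 0.0676·80 + 0.1011·61 + 0.0892·29 + 1.1590·45 + 0.1121·23 = 85.5136
  x_6 = 0.1755·99 + 0.0764·80 + 0.1192·80 + 0.0756·61 + 0.0705·29 + 0.1850·45 + 1.1635·23 = 74.7629

85.5136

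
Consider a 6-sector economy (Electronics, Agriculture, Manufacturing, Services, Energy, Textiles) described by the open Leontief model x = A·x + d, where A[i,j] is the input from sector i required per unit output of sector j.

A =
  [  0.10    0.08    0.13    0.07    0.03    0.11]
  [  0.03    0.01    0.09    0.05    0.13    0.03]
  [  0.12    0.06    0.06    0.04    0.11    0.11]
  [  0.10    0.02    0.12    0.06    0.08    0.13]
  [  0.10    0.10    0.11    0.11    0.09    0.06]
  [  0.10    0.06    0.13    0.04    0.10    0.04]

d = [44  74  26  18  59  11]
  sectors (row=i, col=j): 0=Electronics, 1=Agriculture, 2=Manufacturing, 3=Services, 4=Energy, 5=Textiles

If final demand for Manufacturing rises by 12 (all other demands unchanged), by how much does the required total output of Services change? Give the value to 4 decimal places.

2.7368

Form M = I − A:
  [  0.90   -0.08   -0.13   -0.07   -0.03   -0.11]
  [ -0.03    0.99   -0.09   -0.05   -0.13   -0.03]
  [ -0.12   -0.06    0.94   -0.04   -0.11   -0.11]
  [ -0.10   -0.02   -0.12    0.94   -0.08   -0.13]
  [ -0.10   -0.10   -0.11   -0.11    0.91   -0.06]
  [ -0.10   -0.06   -0.13   -0.04   -0.10    0.96]
Leontief inverse L = M⁻¹:
  [  1.1963    0.1374    0.2358    0.1287    0.1201    0.1933]
  [  0.0984    1.0544    0.1614    0.0964    0.1915    0.0878]
  [  0.2136    0.1212    1.1670    0.1029    0.1951    0.1881]
  [  0.2002    0.0826    0.2281    1.1216    0.1681    0.2141]
  [  0.2048    0.1633    0.2272    0.1793    1.1890    0.1532]
  [  0.1894    0.1171    0.2258    0.0988    0.1818    1.1176]
Total output x = L · d:
  x_0 = 1.1963·44 + 0.1374·74 + 0.2358·26 + 0.1287·18 + 0.1201·59 + 0.1933·11 = 80.4668
  x_1 = 0.0984·44 + 1.0544·74 + 0.1614·26 + 0.0964·18 + 0.1915·59 + 0.0878·11 = 100.5569
  x_2 = 0.2136·44 + 0.1212·74 + 1.1670·26 + 0.1029·18 + 0.1951·59 + 0.1881·11 = 64.1412
  x_3 = 0.2002·44 + 0.0826·74 + 0.2281·26 + 1.1216·18 + 0.1681·59 + 0.2141·11 = 53.3156
  x_4 = 0.2048·44 + 0.1633·74 + 0.2272·26 + 0.1793·18 + 1.1890·59 + 0.1532·11 = 102.0687
  x_5 = 0.1894·44 + 0.1171·74 + 0.2258·26 + 0.0988·18 + 0.1818·59 + 1.1176·11 = 47.6645
Δx_3 = L[3,2] · Δd_2 = 0.2281 · 12 = 2.7368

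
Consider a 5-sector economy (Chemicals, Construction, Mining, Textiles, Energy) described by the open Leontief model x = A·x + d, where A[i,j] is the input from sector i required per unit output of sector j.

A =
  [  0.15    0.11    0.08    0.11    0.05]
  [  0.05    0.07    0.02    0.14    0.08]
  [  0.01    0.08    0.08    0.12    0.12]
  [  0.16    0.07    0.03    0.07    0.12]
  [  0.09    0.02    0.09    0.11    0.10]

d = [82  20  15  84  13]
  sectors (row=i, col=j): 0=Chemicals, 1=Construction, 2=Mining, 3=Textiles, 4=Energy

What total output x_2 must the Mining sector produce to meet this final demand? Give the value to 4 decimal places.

Form M = I − A:
  [  0.85   -0.11   -0.08   -0.11   -0.05]
  [ -0.05    0.93   -0.02   -0.14   -0.08]
  [ -0.01   -0.08    0.92   -0.12   -0.12]
  [ -0.16   -0.07   -0.03    0.93   -0.12]
  [ -0.09   -0.02   -0.09   -0.11    0.90]
Leontief inverse L = M⁻¹:
  [  1.2408    0.1763    0.1311    0.2055    0.1295]
  [  0.1196    1.1126    0.0550    0.2053    0.1403]
  [  0.0775    0.1244    1.1214    0.1952    0.1909]
  [  0.2462    0.1272    0.0805    1.1564    0.1899]
  [  0.1646    0.0703    0.1363    0.1860    1.1695]
Total output x = L · d:
  x_0 = 1.2408·82 + 0.1763·20 + 0.1311·15 + 0.2055·84 + 0.1295·13 = 126.1840
  x_1 = 0.1196·82 + 1.1126·20 + 0.0550·15 + 0.2053·84 + 0.1403·13 = 51.9545
  x_2 = 0.0775·82 + 0.1244·20 + 1.1214·15 + 0.1952·84 + 0.1909·13 = 44.5390
  x_3 = 0.2462·82 + 0.1272·20 + 0.0805·15 + 1.1564·84 + 0.1899·13 = 123.5429
  x_4 = 0.1646·82 + 0.0703·20 + 0.1363·15 + 0.1860·84 + 1.1695·13 = 47.7710

44.5390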